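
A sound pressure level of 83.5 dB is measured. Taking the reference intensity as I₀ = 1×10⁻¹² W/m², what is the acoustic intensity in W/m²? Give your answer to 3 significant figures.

I = I₀·10^(L/10) = 10⁻¹² × 10^(83.5/10) = 10^(-3.650).

0.000224 W/m²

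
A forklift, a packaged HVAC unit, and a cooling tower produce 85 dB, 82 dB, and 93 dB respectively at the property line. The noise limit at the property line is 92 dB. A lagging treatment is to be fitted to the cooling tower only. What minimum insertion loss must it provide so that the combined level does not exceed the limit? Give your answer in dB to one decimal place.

2.5 dB

Everything except the cooling tower sums to 10^(85/10) + 10^(82/10) = 4.747e+08 in linear terms, 86.76 dB.
The limit corresponds to 10^(92/10) = 1.585e+09; subtracting the fixed part leaves 1.110e+09 for the cooling tower, i.e. 90.45 dB.
Required insertion loss = 93 − 90.45 = 2.55 dB.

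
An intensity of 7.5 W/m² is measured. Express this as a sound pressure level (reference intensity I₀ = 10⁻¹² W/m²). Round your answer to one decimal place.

128.8 dB

L = 10·log₁₀(I/I₀) = 10·log₁₀(7.5/10⁻¹²) = 10·log₁₀(7.5×10^12).
L = 10·(0.8751 + 12) = 128.75 dB.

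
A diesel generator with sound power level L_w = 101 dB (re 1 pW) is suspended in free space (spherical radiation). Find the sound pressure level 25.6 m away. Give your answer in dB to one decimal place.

The power spreads over a sphere of area 4π·r², so L_p = L_w − 10·log₁₀(4π·r²).
4π·r² = 8235 m², 10·log₁₀ of that is 39.157 dB.
L_p = 101 − 39.157 = 61.84 dB.

61.8 dB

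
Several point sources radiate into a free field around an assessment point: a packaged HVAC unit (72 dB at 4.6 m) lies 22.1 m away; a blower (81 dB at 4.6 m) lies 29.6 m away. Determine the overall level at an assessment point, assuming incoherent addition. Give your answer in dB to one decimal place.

Apply inverse-square spreading to bring every level to the receiver, then sum 10^(L/10).
packaged HVAC unit: 72 − 20·log₁₀(22.1/4.6) = 72 − 13.63 = 58.37 dB.
blower: 81 − 20·log₁₀(29.6/4.6) = 81 − 16.17 = 64.83 dB.
Σ 10^(L/10) = 3.727e+06 → L_total = 10·log₁₀(3.727e+06) = 65.71 dB.

65.7 dB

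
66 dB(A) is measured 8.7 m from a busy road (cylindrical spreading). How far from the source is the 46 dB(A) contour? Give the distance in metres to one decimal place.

For a line source L₁ − L₂ = 10·log₁₀(r₂/r₁), so r₂ = r₁·10^((L₁−L₂)/10).
r₂ = 8.7·10^((66−46)/10) = 8.7·10^(20.0/10) = 870.00 m.

870.0 m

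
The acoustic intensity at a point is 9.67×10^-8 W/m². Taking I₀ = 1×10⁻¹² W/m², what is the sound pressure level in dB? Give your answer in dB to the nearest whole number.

L = 10·log₁₀(I/I₀) = 10·log₁₀(9.67×10^-8/10⁻¹²) = 10·log₁₀(9.67×10^4).
L = 10·(0.9854 + 4) = 49.85 dB.

50 dB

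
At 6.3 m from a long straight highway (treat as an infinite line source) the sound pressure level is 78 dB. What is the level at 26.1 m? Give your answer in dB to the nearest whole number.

72 dB

Line-source attenuation: ΔL = 10·log₁₀(r₂/r₁) = 10·log₁₀(26.1/6.3) = 6.173 dB.
L₂ = 78 − 10·log₁₀(26.1/6.3) = 78 − 6.173 = 71.83 dB.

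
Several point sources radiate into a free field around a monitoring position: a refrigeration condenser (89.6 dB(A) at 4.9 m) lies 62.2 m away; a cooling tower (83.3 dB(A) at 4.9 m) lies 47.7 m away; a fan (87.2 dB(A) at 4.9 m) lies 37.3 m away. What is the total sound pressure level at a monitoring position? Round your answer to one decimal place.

72.3 dB(A)

First find each source's level at the receiver (point-source: −20·log₁₀(r/r_ref)), then combine on an intensity basis.
refrigeration condenser: 89.6 − 20·log₁₀(62.2/4.9) = 89.6 − 22.07 = 67.53 dB(A).
cooling tower: 83.3 − 20·log₁₀(47.7/4.9) = 83.3 − 19.77 = 63.53 dB(A).
fan: 87.2 − 20·log₁₀(37.3/4.9) = 87.2 − 17.63 = 69.57 dB(A).
Σ 10^(L/10) = 1.697e+07 → L_total = 10·log₁₀(1.697e+07) = 72.30 dB(A).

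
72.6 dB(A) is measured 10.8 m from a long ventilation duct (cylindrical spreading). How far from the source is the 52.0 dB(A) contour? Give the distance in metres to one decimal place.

For a line source L₁ − L₂ = 10·log₁₀(r₂/r₁), so r₂ = r₁·10^((L₁−L₂)/10).
r₂ = 10.8·10^((72.6−52.0)/10) = 10.8·10^(20.6/10) = 1240.01 m.

1240.0 m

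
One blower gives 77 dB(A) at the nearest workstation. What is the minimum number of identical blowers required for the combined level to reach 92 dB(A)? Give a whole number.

Need L₁ + 10·log₁₀ N ≥ 92, i.e. log₁₀ N ≥ 1.50.
N ≥ 10^(15.0/10) = 31.623, so N = 32.

32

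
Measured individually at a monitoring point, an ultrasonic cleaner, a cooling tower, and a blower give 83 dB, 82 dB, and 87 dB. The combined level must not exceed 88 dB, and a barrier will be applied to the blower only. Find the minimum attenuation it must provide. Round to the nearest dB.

The untreated sources together contribute 10^(83/10) + 10^(82/10) = 3.580e+08, i.e. 85.54 dB.
To meet 88 dB overall, the treated blower may contribute at most 10^(88/10) − 3.580e+08 = 2.729e+08, i.e. 84.36 dB.
So the blower must be reduced from 87 to 84.36 dB: IL = 2.64 dB.

3 dB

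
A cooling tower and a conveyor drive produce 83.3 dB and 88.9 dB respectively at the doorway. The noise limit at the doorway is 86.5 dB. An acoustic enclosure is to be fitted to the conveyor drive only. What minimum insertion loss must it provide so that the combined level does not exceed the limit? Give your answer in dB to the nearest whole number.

The untreated sources together contribute 10^(83.3/10) = 2.138e+08, i.e. 83.30 dB.
The limit corresponds to 10^(86.5/10) = 4.467e+08; subtracting the fixed part leaves 2.329e+08 for the conveyor drive, i.e. 83.67 dB.
Required insertion loss = 88.9 − 83.67 = 5.23 dB.

5 dB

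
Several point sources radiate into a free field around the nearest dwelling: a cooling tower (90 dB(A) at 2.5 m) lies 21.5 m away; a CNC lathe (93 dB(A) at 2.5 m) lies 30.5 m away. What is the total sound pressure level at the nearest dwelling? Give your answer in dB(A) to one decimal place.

Apply inverse-square spreading to bring every level to the receiver, then sum 10^(L/10).
cooling tower: 90 − 20·log₁₀(21.5/2.5) = 90 − 18.69 = 71.31 dB(A).
CNC lathe: 93 − 20·log₁₀(30.5/2.5) = 93 − 21.73 = 71.27 dB(A).
Σ 10^(L/10) = 2.693e+07 → L_total = 10·log₁₀(2.693e+07) = 74.30 dB(A).

74.3 dB(A)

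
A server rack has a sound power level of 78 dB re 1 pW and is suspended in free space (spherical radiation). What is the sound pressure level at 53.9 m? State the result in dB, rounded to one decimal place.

L_p = L_w − 10·log₁₀(4π·r²) with r = 53.9 m.
4π·r² = 3.651e+04 m², 10·log₁₀ of that is 45.624 dB.
L_p = 78 − 45.624 = 32.38 dB.

32.4 dB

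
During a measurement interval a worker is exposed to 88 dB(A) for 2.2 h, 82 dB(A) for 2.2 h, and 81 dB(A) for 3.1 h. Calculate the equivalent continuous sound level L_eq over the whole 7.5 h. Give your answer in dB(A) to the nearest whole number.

85 dB(A)

L_eq = 10·log₁₀[(1/T)·Σ tᵢ·10^(Lᵢ/10)] with T = 7.5 h.
Σ tᵢ·10^(Lᵢ/10) = 2.2·10^(88/10) + 2.2·10^(82/10) + 3.1·10^(81/10) = 2.127e+09.
L_eq = 10·log₁₀(2.127e+09/7.5) = 84.53 dB(A).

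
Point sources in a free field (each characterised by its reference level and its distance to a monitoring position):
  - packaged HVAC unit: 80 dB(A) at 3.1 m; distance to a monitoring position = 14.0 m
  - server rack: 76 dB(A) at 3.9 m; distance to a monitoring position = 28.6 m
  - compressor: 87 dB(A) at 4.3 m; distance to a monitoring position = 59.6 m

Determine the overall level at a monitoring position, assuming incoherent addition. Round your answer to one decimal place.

69.2 dB(A)

Propagate each source to the receiver with L = L_ref − 20·log₁₀(r/r_ref), then add intensities.
packaged HVAC unit: 80 − 20·log₁₀(14.0/3.1) = 80 − 13.10 = 66.90 dB(A).
server rack: 76 − 20·log₁₀(28.6/3.9) = 76 − 17.31 = 58.69 dB(A).
compressor: 87 − 20·log₁₀(59.6/4.3) = 87 − 22.84 = 64.16 dB(A).
Σ 10^(L/10) = 8.252e+06 → L_total = 10·log₁₀(8.252e+06) = 69.17 dB(A).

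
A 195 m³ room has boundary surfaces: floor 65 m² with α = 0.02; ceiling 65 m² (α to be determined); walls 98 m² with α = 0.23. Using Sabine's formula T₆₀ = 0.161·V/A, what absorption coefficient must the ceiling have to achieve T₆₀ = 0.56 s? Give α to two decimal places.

From T₆₀ = 0.161·V/A, the target T₆₀ = 0.56 s needs A = 0.161·195/0.56 = 56.06 m².
Absorption from the other surfaces = 65·0.02 + 98·0.23 = 23.84 m², so the ceiling must supply 32.22 m² over 65 m².
α = 32.22/65 = 0.496.

0.50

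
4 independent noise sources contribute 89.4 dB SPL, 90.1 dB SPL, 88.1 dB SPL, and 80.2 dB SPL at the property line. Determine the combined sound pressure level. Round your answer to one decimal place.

94.2 dB SPL

Incoherent sources combine by intensity addition: L_total = 10·log₁₀(Σ 10^(L_i/10)).
Σ 10^(L/10) = 10^(89.4/10) + 10^(90.1/10) + 10^(88.1/10) + 10^(80.2/10) = 2.645e+09.
L_total = 10·log₁₀(2.645e+09) = 94.22 dB SPL.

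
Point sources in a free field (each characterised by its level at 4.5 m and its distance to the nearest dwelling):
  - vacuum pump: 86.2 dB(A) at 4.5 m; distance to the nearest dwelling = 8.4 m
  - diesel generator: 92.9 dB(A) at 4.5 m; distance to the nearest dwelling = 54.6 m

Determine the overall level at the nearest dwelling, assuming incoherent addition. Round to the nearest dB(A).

First find each source's level at the receiver (point-source: −20·log₁₀(r/r_ref)), then combine on an intensity basis.
vacuum pump: 86.2 − 20·log₁₀(8.4/4.5) = 86.2 − 5.42 = 80.78 dB(A).
diesel generator: 92.9 − 20·log₁₀(54.6/4.5) = 92.9 − 21.68 = 71.22 dB(A).
Σ 10^(L/10) = 1.329e+08 → L_total = 10·log₁₀(1.329e+08) = 81.23 dB(A).

81 dB(A)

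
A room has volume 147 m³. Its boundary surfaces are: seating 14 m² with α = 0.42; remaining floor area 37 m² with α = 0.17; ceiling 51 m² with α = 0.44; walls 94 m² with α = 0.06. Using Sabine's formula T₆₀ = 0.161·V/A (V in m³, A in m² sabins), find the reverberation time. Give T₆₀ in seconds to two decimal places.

A = Σ Sᵢαᵢ = 14·0.42 + 37·0.17 + 51·0.44 + 94·0.06 = 40.25 m².
T₆₀ = 0.161 × 147 / 40.25 = 0.588 s.

0.59 s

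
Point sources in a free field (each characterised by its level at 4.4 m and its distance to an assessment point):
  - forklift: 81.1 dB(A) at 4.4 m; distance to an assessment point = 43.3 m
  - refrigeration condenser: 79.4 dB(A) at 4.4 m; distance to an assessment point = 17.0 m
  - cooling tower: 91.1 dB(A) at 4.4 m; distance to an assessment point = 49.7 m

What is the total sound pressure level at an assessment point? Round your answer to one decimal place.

Propagate each source to the receiver with L = L_ref − 20·log₁₀(r/r_ref), then add intensities.
forklift: 81.1 − 20·log₁₀(43.3/4.4) = 81.1 − 19.86 = 61.24 dB(A).
refrigeration condenser: 79.4 − 20·log₁₀(17.0/4.4) = 79.4 − 11.74 = 67.66 dB(A).
cooling tower: 91.1 − 20·log₁₀(49.7/4.4) = 91.1 − 21.06 = 70.04 dB(A).
Σ 10^(L/10) = 1.726e+07 → L_total = 10·log₁₀(1.726e+07) = 72.37 dB(A).

72.4 dB(A)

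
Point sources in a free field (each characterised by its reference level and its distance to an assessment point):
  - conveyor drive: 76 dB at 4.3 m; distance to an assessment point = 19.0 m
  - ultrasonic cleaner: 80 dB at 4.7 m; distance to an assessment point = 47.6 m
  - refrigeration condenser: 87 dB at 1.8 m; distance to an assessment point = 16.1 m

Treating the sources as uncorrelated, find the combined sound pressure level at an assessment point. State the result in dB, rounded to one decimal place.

69.7 dB

Propagate each source to the receiver with L = L_ref − 20·log₁₀(r/r_ref), then add intensities.
conveyor drive: 76 − 20·log₁₀(19.0/4.3) = 76 − 12.91 = 63.09 dB.
ultrasonic cleaner: 80 − 20·log₁₀(47.6/4.7) = 80 − 20.11 = 59.89 dB.
refrigeration condenser: 87 − 20·log₁₀(16.1/1.8) = 87 − 19.03 = 67.97 dB.
Σ 10^(L/10) = 9.279e+06 → L_total = 10·log₁₀(9.279e+06) = 69.67 dB.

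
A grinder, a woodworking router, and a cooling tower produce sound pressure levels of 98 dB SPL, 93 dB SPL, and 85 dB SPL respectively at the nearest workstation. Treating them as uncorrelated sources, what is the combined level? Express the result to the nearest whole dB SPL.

99 dB SPL

Incoherent sources combine by intensity addition: L_total = 10·log₁₀(Σ 10^(L_i/10)).
Σ 10^(L/10) = 10^(98/10) + 10^(93/10) + 10^(85/10) = 8.621e+09.
L_total = 10·log₁₀(8.621e+09) = 99.36 dB SPL.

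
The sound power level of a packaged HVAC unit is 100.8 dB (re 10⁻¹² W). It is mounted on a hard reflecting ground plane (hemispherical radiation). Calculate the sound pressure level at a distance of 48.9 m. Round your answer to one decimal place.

59.0 dB

The power spreads over a hemisphere of area 2π·r², so L_p = L_w − 10·log₁₀(2π·r²).
2π·r² = 1.502e+04 m², 10·log₁₀ of that is 41.768 dB.
L_p = 100.8 − 41.768 = 59.03 dB.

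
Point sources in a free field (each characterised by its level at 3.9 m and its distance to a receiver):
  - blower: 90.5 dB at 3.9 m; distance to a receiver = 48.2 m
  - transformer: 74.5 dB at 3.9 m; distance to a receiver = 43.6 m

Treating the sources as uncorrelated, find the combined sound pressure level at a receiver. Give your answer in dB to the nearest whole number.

First find each source's level at the receiver (point-source: −20·log₁₀(r/r_ref)), then combine on an intensity basis.
blower: 90.5 − 20·log₁₀(48.2/3.9) = 90.5 − 21.84 = 68.66 dB.
transformer: 74.5 − 20·log₁₀(43.6/3.9) = 74.5 − 20.97 = 53.53 dB.
Σ 10^(L/10) = 7.571e+06 → L_total = 10·log₁₀(7.571e+06) = 68.79 dB.

69 dB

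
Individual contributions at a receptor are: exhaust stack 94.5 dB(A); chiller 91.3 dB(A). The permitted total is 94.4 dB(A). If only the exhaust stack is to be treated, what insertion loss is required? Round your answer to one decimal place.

3.0 dB

The untreated sources together contribute 10^(91.3/10) = 1.349e+09, i.e. 91.30 dB(A).
To meet 94.4 dB(A) overall, the treated exhaust stack may contribute at most 10^(94.4/10) − 1.349e+09 = 1.405e+09, i.e. 91.48 dB(A).
So the exhaust stack must be reduced from 94.5 to 91.48 dB(A): IL = 3.02 dB.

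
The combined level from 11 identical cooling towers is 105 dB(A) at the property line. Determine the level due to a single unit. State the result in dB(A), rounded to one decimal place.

11 equal contributions raise the level by 10·log₁₀ 11 = 10.414 dB, so each unit alone gives 105 − 10.414.

94.6 dB(A)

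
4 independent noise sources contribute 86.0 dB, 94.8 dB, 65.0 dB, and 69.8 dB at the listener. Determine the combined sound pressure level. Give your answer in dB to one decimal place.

95.4 dB

Incoherent sources combine by intensity addition: L_total = 10·log₁₀(Σ 10^(L_i/10)).
Σ 10^(L/10) = 10^(86.0/10) + 10^(94.8/10) + 10^(65.0/10) + 10^(69.8/10) = 3.431e+09.
L_total = 10·log₁₀(3.431e+09) = 95.35 dB.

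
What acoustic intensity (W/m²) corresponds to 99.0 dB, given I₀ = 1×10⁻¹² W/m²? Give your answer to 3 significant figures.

0.00794 W/m²

L = 10·log₁₀(I/I₀) ⇒ I = I₀·10^(L/10) = 10⁻¹² × 10^9.90.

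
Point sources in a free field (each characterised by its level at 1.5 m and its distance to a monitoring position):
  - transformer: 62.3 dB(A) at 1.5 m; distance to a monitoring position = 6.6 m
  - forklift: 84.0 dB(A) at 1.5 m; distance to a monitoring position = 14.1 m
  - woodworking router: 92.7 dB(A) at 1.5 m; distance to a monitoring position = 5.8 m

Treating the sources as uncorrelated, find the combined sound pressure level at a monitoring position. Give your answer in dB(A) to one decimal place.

81.1 dB(A)

Propagate each source to the receiver with L = L_ref − 20·log₁₀(r/r_ref), then add intensities.
transformer: 62.3 − 20·log₁₀(6.6/1.5) = 62.3 − 12.87 = 49.43 dB(A).
forklift: 84.0 − 20·log₁₀(14.1/1.5) = 84.0 − 19.46 = 64.54 dB(A).
woodworking router: 92.7 − 20·log₁₀(5.8/1.5) = 92.7 − 11.75 = 80.95 dB(A).
Σ 10^(L/10) = 1.275e+08 → L_total = 10·log₁₀(1.275e+08) = 81.05 dB(A).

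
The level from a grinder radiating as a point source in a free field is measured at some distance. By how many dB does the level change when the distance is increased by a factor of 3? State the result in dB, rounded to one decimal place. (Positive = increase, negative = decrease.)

-9.5 dB

With spherical spreading the level changes by −20·log₁₀(r₂/r₁).
ΔL = −20·log₁₀(3) = -9.54 dB.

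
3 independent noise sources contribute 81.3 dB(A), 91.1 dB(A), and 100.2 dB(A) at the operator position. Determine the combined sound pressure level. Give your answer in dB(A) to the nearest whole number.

101 dB(A)

Incoherent sources combine by intensity addition: L_total = 10·log₁₀(Σ 10^(L_i/10)).
Σ 10^(L/10) = 10^(81.3/10) + 10^(91.1/10) + 10^(100.2/10) = 1.189e+10.
L_total = 10·log₁₀(1.189e+10) = 100.75 dB(A).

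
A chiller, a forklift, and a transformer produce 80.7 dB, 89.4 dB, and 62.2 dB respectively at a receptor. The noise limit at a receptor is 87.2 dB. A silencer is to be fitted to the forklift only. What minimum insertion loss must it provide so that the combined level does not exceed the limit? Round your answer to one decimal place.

3.3 dB

Fixed contribution from the other sources: Σ 10^(L/10) = 10^(80.7/10) + 10^(62.2/10) = 1.191e+08 (80.76 dB).
To meet 87.2 dB overall, the treated forklift may contribute at most 10^(87.2/10) − 1.191e+08 = 4.057e+08, i.e. 86.08 dB.
So the forklift must be reduced from 89.4 to 86.08 dB: IL = 3.32 dB.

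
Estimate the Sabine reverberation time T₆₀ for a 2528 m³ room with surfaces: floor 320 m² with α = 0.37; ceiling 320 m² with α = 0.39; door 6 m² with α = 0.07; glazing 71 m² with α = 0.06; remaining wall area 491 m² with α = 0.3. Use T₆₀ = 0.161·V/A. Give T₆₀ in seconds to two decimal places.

1.03 s

Summing Sᵢαᵢ: 320·0.37 + 320·0.39 + 6·0.07 + 71·0.06 + 491·0.3 = 395.18 m².
T₆₀ = 0.161·V/A = 0.161·2528/395.18 = 1.030 s.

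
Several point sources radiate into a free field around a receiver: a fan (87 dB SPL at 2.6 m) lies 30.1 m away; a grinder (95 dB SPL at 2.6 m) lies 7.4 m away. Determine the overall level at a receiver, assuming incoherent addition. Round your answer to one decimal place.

Propagate each source to the receiver with L = L_ref − 20·log₁₀(r/r_ref), then add intensities.
fan: 87 − 20·log₁₀(30.1/2.6) = 87 − 21.27 = 65.73 dB SPL.
grinder: 95 − 20·log₁₀(7.4/2.6) = 95 − 9.09 = 85.91 dB SPL.
Σ 10^(L/10) = 3.941e+08 → L_total = 10·log₁₀(3.941e+08) = 85.96 dB SPL.

86.0 dB SPL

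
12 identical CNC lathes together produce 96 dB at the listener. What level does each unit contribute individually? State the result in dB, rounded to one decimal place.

12 equal contributions raise the level by 10·log₁₀ 12 = 10.792 dB, so each unit alone gives 96 − 10.792.

85.2 dB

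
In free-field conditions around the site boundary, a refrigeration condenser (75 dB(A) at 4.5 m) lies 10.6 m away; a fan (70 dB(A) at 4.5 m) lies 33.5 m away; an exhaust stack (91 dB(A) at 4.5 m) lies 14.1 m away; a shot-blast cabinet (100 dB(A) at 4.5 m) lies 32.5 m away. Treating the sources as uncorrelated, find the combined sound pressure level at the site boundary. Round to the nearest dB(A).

85 dB(A)

Apply inverse-square spreading to bring every level to the receiver, then sum 10^(L/10).
refrigeration condenser: 75 − 20·log₁₀(10.6/4.5) = 75 − 7.44 = 67.56 dB(A).
fan: 70 − 20·log₁₀(33.5/4.5) = 70 − 17.44 = 52.56 dB(A).
exhaust stack: 91 − 20·log₁₀(14.1/4.5) = 91 − 9.92 = 81.08 dB(A).
shot-blast cabinet: 100 − 20·log₁₀(32.5/4.5) = 100 − 17.17 = 82.83 dB(A).
Σ 10^(L/10) = 3.258e+08 → L_total = 10·log₁₀(3.258e+08) = 85.13 dB(A).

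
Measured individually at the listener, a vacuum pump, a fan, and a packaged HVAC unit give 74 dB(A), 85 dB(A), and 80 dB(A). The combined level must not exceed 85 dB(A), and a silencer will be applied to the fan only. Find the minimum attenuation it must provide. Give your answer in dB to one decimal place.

The untreated sources together contribute 10^(74/10) + 10^(80/10) = 1.251e+08, i.e. 80.97 dB(A).
The limit corresponds to 10^(85/10) = 3.162e+08; subtracting the fixed part leaves 1.911e+08 for the fan, i.e. 82.81 dB(A).
So the fan must be reduced from 85 to 82.81 dB(A): IL = 2.19 dB.

2.2 dB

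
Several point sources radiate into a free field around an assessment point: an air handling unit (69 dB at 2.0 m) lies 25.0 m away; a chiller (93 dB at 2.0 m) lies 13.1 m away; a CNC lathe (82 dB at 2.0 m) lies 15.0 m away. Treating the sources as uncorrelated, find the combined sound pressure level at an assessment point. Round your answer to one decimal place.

Propagate each source to the receiver with L = L_ref − 20·log₁₀(r/r_ref), then add intensities.
air handling unit: 69 − 20·log₁₀(25.0/2.0) = 69 − 21.94 = 47.06 dB.
chiller: 93 − 20·log₁₀(13.1/2.0) = 93 − 16.32 = 76.68 dB.
CNC lathe: 82 − 20·log₁₀(15.0/2.0) = 82 − 17.50 = 64.50 dB.
Σ 10^(L/10) = 4.938e+07 → L_total = 10·log₁₀(4.938e+07) = 76.94 dB.

76.9 dB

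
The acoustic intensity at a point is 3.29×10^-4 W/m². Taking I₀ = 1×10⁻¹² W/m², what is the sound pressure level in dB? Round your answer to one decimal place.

85.2 dB

L = 10·log₁₀(I/I₀) = 10·log₁₀(3.29×10^-4/10⁻¹²) = 10·log₁₀(3.29×10^8).
L = 10·(0.5172 + 8) = 85.17 dB.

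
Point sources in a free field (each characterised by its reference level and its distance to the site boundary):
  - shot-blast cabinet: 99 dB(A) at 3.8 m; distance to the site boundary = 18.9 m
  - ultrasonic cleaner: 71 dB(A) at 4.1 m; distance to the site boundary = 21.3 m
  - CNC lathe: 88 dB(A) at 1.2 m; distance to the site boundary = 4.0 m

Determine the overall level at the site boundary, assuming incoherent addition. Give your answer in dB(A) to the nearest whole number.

86 dB(A)

Propagate each source to the receiver with L = L_ref − 20·log₁₀(r/r_ref), then add intensities.
shot-blast cabinet: 99 − 20·log₁₀(18.9/3.8) = 99 − 13.93 = 85.07 dB(A).
ultrasonic cleaner: 71 − 20·log₁₀(21.3/4.1) = 71 − 14.31 = 56.69 dB(A).
CNC lathe: 88 − 20·log₁₀(4.0/1.2) = 88 − 10.46 = 77.54 dB(A).
Σ 10^(L/10) = 3.784e+08 → L_total = 10·log₁₀(3.784e+08) = 85.78 dB(A).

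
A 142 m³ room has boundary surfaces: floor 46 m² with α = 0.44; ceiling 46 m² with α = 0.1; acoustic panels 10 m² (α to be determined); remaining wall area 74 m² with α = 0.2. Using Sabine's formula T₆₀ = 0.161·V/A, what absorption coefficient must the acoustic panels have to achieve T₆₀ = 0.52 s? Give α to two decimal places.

0.43

Required total absorption A = 0.161·142/0.52 = 43.97 m².
Absorption from the other surfaces = 46·0.44 + 46·0.1 + 74·0.2 = 39.64 m², so the acoustic panels must supply 4.33 m² over 10 m².
α = 4.33/10 = 0.433.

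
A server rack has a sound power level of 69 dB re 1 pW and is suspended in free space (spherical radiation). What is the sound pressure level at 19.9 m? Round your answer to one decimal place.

L_p = L_w − 10·log₁₀(4π·r²) with r = 19.9 m.
4π·r² = 4976 m², 10·log₁₀ of that is 36.969 dB.
L_p = 69 − 36.969 = 32.03 dB.

32.0 dB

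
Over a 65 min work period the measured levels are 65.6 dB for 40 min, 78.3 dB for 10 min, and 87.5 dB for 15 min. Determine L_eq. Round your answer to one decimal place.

81.5 dB

Weight each interval's intensity by its duration and average over T = 65 min:
Σ tᵢ·10^(Lᵢ/10) = 40·10^(65.6/10) + 10·10^(78.3/10) + 15·10^(87.5/10) = 9.256e+09.
L_eq = 10·log₁₀(9.256e+09/65) = 81.54 dB.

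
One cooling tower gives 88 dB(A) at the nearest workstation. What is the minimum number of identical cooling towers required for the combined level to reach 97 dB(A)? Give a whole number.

Need L₁ + 10·log₁₀ N ≥ 97, i.e. log₁₀ N ≥ 0.90.
N ≥ 10^(9.0/10) = 7.943, so N = 8.

8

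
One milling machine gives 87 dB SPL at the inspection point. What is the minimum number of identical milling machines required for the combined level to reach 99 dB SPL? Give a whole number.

N identical sources give L₁ + 10·log₁₀ N, so require 10·log₁₀ N ≥ 99 − 87 = 12.0 dB.
N ≥ 10^(12.0/10) = 15.849, so N = 16.

16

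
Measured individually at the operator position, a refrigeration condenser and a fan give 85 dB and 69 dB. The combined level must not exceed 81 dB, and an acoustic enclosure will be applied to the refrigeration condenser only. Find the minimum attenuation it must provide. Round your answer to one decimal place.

4.3 dB

The untreated sources together contribute 10^(69/10) = 7.943e+06, i.e. 69.00 dB.
To meet 81 dB overall, the treated refrigeration condenser may contribute at most 10^(81/10) − 7.943e+06 = 1.179e+08, i.e. 80.72 dB.
Required insertion loss = 85 − 80.72 = 4.28 dB.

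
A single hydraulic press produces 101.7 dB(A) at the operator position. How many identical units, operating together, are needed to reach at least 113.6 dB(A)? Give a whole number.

16

Need L₁ + 10·log₁₀ N ≥ 113.6, i.e. log₁₀ N ≥ 1.19.
N ≥ 10^(11.9/10) = 15.488, so N = 16.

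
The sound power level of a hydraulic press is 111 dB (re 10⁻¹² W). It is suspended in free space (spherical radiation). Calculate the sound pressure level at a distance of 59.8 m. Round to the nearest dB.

The power spreads over a sphere of area 4π·r², so L_p = L_w − 10·log₁₀(4π·r²).
4π·r² = 4.494e+04 m², 10·log₁₀ of that is 46.526 dB.
L_p = 111 − 46.526 = 64.47 dB.

64 dB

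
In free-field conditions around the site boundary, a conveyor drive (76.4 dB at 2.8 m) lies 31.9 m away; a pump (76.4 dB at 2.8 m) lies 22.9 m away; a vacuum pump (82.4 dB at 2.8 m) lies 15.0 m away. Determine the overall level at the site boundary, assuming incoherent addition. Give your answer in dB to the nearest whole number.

68 dB

First find each source's level at the receiver (point-source: −20·log₁₀(r/r_ref)), then combine on an intensity basis.
conveyor drive: 76.4 − 20·log₁₀(31.9/2.8) = 76.4 − 21.13 = 55.27 dB.
pump: 76.4 − 20·log₁₀(22.9/2.8) = 76.4 − 18.25 = 58.15 dB.
vacuum pump: 82.4 − 20·log₁₀(15.0/2.8) = 82.4 − 14.58 = 67.82 dB.
Σ 10^(L/10) = 7.044e+06 → L_total = 10·log₁₀(7.044e+06) = 68.48 dB.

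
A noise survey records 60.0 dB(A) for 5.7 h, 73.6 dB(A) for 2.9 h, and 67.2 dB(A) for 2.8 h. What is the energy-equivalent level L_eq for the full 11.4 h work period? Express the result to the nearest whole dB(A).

The energy average is taken in the linear domain: L_eq = 10·log₁₀[(Σ tᵢ·10^(Lᵢ/10))/T], T = 11.4 h.
Σ tᵢ·10^(Lᵢ/10) = 5.7·10^(60.0/10) + 2.9·10^(73.6/10) + 2.8·10^(67.2/10) = 8.683e+07.
L_eq = 10·log₁₀(8.683e+07/11.4) = 68.82 dB(A).

69 dB(A)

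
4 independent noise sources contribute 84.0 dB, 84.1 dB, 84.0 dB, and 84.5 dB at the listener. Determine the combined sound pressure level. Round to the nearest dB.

90 dB

Incoherent sources combine by intensity addition: L_total = 10·log₁₀(Σ 10^(L_i/10)).
Σ 10^(L/10) = 10^(84.0/10) + 10^(84.1/10) + 10^(84.0/10) + 10^(84.5/10) = 1.041e+09.
L_total = 10·log₁₀(1.041e+09) = 90.18 dB.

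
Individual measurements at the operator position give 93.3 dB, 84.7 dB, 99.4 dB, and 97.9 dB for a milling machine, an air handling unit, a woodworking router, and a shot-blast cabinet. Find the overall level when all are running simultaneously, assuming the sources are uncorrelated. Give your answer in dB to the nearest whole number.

Incoherent sources combine by intensity addition: L_total = 10·log₁₀(Σ 10^(L_i/10)).
Σ 10^(L/10) = 10^(93.3/10) + 10^(84.7/10) + 10^(99.4/10) + 10^(97.9/10) = 1.731e+10.
L_total = 10·log₁₀(1.731e+10) = 102.38 dB.

102 dB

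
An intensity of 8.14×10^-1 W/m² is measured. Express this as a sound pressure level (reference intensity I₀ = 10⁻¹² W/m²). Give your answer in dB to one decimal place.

L = 10·log₁₀(I/I₀) = 10·log₁₀(8.14×10^-1/10⁻¹²) = 10·log₁₀(8.14×10^11).
L = 10·(0.9106 + 11) = 119.11 dB.

119.1 dB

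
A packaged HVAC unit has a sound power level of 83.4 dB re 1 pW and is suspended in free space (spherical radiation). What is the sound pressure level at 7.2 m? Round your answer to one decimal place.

55.3 dB

The power spreads over a sphere of area 4π·r², so L_p = L_w − 10·log₁₀(4π·r²).
4π·r² = 651.4 m², 10·log₁₀ of that is 28.139 dB.
L_p = 83.4 − 28.139 = 55.26 dB.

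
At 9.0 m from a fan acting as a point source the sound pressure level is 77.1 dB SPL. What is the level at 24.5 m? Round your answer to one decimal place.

Spherical spreading from a point source gives a 20·log₁₀(r₂/r₁) drop.
L₂ = 77.1 − 20·log₁₀(24.5/9.0) = 77.1 − 8.698 = 68.40 dB SPL.

68.4 dB SPL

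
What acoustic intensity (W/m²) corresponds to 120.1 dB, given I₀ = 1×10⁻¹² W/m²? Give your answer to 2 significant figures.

1.0 W/m²

I = I₀·10^(L/10) = 10⁻¹² × 10^(120.1/10) = 10^(0.010).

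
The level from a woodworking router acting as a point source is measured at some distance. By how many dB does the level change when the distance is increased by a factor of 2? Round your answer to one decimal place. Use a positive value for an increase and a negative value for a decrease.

-6.0 dB

A point source loses 6 dB per doubling of distance; generally ΔL = −20·log₁₀(r₂/r₁).
ΔL = −20·log₁₀(2) = -6.02 dB.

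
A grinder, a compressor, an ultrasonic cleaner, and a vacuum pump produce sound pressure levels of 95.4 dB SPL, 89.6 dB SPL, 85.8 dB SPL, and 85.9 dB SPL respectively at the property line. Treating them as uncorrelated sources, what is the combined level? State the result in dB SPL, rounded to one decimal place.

97.1 dB SPL

Incoherent sources combine by intensity addition: L_total = 10·log₁₀(Σ 10^(L_i/10)).
Σ 10^(L/10) = 10^(95.4/10) + 10^(89.6/10) + 10^(85.8/10) + 10^(85.9/10) = 5.149e+09.
L_total = 10·log₁₀(5.149e+09) = 97.12 dB SPL.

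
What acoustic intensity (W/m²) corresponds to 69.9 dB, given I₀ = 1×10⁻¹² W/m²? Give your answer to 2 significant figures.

L = 10·log₁₀(I/I₀) ⇒ I = I₀·10^(L/10) = 10⁻¹² × 10^6.99.

9.8e-06 W/m²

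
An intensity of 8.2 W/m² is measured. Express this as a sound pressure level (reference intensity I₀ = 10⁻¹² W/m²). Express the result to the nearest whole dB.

L = 10·log₁₀(I/I₀) = 10·log₁₀(8.2/10⁻¹²) = 10·log₁₀(8.2×10^12).
L = 10·(0.9138 + 12) = 129.14 dB.

129 dB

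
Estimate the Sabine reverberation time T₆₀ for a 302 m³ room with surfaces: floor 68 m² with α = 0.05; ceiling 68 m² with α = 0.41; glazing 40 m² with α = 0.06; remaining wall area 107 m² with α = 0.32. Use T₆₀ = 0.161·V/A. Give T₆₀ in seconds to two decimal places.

0.72 s

A = Σ Sᵢαᵢ = 68·0.05 + 68·0.41 + 40·0.06 + 107·0.32 = 67.92 m².
T₆₀ = 0.161 × 302 / 67.92 = 0.716 s.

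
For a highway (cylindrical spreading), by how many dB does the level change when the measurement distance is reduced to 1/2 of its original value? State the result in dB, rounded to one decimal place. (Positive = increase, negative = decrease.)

+3.0 dB

With cylindrical spreading the level changes by −10·log₁₀(r₂/r₁).
ΔL = −10·log₁₀(0.5) = +3.01 dB.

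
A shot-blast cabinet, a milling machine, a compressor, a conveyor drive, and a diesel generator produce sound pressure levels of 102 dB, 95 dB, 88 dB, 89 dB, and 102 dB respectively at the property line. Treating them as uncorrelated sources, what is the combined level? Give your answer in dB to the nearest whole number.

106 dB

Incoherent sources combine by intensity addition: L_total = 10·log₁₀(Σ 10^(L_i/10)).
Σ 10^(L/10) = 10^(102/10) + 10^(95/10) + 10^(88/10) + 10^(89/10) + 10^(102/10) = 3.629e+10.
L_total = 10·log₁₀(3.629e+10) = 105.60 dB.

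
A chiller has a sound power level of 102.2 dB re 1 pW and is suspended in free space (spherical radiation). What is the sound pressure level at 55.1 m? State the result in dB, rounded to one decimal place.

56.4 dB

Free-field spherical radiation: L_p = L_w − 10·log₁₀(4π·r²), r = 55.1 m.
4π·r² = 3.815e+04 m², 10·log₁₀ of that is 45.815 dB.
L_p = 102.2 − 45.815 = 56.38 dB.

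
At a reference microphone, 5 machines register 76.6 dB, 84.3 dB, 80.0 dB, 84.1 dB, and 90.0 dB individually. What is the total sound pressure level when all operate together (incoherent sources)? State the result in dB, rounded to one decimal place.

92.2 dB

For uncorrelated sources the intensities add, so convert each level to linear form, sum, and take 10·log₁₀ of the total.
Σ 10^(L/10) = 10^(76.6/10) + 10^(84.3/10) + 10^(80.0/10) + 10^(84.1/10) + 10^(90.0/10) = 1.672e+09.
L_total = 10·log₁₀(1.672e+09) = 92.23 dB.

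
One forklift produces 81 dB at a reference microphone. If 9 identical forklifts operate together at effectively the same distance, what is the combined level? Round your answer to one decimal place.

N identical incoherent sources raise the level by 10·log₁₀ N.
L_total = 81 + 10·log₁₀(9) = 81 + 9.542 = 90.54 dB.

90.5 dB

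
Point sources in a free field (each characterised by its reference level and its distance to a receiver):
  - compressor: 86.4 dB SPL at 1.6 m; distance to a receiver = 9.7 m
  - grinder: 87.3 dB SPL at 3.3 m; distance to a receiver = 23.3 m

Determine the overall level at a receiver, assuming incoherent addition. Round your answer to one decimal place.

73.6 dB SPL

First find each source's level at the receiver (point-source: −20·log₁₀(r/r_ref)), then combine on an intensity basis.
compressor: 86.4 − 20·log₁₀(9.7/1.6) = 86.4 − 15.65 = 70.75 dB SPL.
grinder: 87.3 − 20·log₁₀(23.3/3.3) = 87.3 − 16.98 = 70.32 dB SPL.
Σ 10^(L/10) = 2.265e+07 → L_total = 10·log₁₀(2.265e+07) = 73.55 dB SPL.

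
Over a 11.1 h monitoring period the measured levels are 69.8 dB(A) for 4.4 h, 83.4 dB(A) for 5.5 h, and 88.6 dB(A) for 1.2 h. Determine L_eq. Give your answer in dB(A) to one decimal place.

82.8 dB(A)

The energy average is taken in the linear domain: L_eq = 10·log₁₀[(Σ tᵢ·10^(Lᵢ/10))/T], T = 11.1 h.
Σ tᵢ·10^(Lᵢ/10) = 4.4·10^(69.8/10) + 5.5·10^(83.4/10) + 1.2·10^(88.6/10) = 2.115e+09.
L_eq = 10·log₁₀(2.115e+09/11.1) = 82.80 dB(A).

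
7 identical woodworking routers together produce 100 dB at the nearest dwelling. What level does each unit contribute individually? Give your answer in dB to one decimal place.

Dividing the total intensity by 7 lowers the level by 10·log₁₀ 7 = 8.451 dB: L₁ = 100 − 8.451.

91.5 dB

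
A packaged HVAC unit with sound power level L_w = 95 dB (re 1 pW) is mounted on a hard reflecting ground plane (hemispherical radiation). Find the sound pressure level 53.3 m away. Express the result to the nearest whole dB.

52 dB

L_p = L_w − 10·log₁₀(2π·r²) with r = 53.3 m.
2π·r² = 1.785e+04 m², 10·log₁₀ of that is 42.516 dB.
L_p = 95 − 42.516 = 52.48 dB.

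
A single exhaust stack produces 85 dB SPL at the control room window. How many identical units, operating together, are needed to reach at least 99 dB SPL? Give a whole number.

26

The shortfall is 99 − 85 = 14.0 dB, and N units add 10·log₁₀ N, so need 10·log₁₀ N ≥ 14.0.
N ≥ 10^(14.0/10) = 25.119, so N = 26.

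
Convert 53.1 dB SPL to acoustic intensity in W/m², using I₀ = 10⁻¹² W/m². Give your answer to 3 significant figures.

2.04e-07 W/m²

I/I₀ = 10^(53.1/10) = 2.042e+05, so I = 2.042e+05 × 10⁻¹² W/m².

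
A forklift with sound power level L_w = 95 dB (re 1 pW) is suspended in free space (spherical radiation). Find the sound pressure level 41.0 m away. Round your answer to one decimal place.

51.8 dB

The power spreads over a sphere of area 4π·r², so L_p = L_w − 10·log₁₀(4π·r²).
4π·r² = 2.112e+04 m², 10·log₁₀ of that is 43.248 dB.
L_p = 95 − 43.248 = 51.75 dB.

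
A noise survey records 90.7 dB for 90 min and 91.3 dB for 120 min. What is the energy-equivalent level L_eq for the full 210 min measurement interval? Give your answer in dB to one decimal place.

91.1 dB

The energy average is taken in the linear domain: L_eq = 10·log₁₀[(Σ tᵢ·10^(Lᵢ/10))/T], T = 210 min.
Σ tᵢ·10^(Lᵢ/10) = 90·10^(90.7/10) + 120·10^(91.3/10) = 2.676e+11.
L_eq = 10·log₁₀(2.676e+11/210) = 91.05 dB.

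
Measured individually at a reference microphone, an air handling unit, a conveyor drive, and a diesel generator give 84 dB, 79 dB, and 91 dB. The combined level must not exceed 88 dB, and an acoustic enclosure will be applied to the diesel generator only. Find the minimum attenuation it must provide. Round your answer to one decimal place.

Fixed contribution from the other sources: Σ 10^(L/10) = 10^(84/10) + 10^(79/10) = 3.306e+08 (85.19 dB).
The limit corresponds to 10^(88/10) = 6.310e+08; subtracting the fixed part leaves 3.003e+08 for the diesel generator, i.e. 84.78 dB.
So the diesel generator must be reduced from 91 to 84.78 dB: IL = 6.22 dB.

6.2 dB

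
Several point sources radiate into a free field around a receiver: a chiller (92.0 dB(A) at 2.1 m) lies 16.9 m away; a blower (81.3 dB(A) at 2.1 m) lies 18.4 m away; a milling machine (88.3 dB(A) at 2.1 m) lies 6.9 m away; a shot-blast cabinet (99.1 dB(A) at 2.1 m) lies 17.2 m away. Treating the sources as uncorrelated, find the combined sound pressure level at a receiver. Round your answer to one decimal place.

First find each source's level at the receiver (point-source: −20·log₁₀(r/r_ref)), then combine on an intensity basis.
chiller: 92.0 − 20·log₁₀(16.9/2.1) = 92.0 − 18.11 = 73.89 dB(A).
blower: 81.3 − 20·log₁₀(18.4/2.1) = 81.3 − 18.85 = 62.45 dB(A).
milling machine: 88.3 − 20·log₁₀(6.9/2.1) = 88.3 − 10.33 = 77.97 dB(A).
shot-blast cabinet: 99.1 − 20·log₁₀(17.2/2.1) = 99.1 − 18.27 = 80.83 dB(A).
Σ 10^(L/10) = 2.100e+08 → L_total = 10·log₁₀(2.100e+08) = 83.22 dB(A).

83.2 dB(A)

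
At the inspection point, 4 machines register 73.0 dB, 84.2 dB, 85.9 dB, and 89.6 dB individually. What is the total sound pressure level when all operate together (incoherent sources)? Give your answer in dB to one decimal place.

Incoherent sources combine by intensity addition: L_total = 10·log₁₀(Σ 10^(L_i/10)).
Σ 10^(L/10) = 10^(73.0/10) + 10^(84.2/10) + 10^(85.9/10) + 10^(89.6/10) = 1.584e+09.
L_total = 10·log₁₀(1.584e+09) = 92.00 dB.

92.0 dB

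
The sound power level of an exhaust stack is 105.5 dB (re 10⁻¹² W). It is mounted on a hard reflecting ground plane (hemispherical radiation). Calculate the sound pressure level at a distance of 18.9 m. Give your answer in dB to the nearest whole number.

L_p = L_w − 10·log₁₀(2π·r²) with r = 18.9 m.
2π·r² = 2244 m², 10·log₁₀ of that is 33.511 dB.
L_p = 105.5 − 33.511 = 71.99 dB.

72 dB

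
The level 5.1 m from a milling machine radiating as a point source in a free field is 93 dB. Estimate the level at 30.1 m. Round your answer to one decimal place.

Point-source attenuation: ΔL = 20·log₁₀(r₂/r₁) = 20·log₁₀(30.1/5.1) = 15.420 dB.
L₂ = 93 − 20·log₁₀(30.1/5.1) = 93 − 15.420 = 77.58 dB.

77.6 dB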